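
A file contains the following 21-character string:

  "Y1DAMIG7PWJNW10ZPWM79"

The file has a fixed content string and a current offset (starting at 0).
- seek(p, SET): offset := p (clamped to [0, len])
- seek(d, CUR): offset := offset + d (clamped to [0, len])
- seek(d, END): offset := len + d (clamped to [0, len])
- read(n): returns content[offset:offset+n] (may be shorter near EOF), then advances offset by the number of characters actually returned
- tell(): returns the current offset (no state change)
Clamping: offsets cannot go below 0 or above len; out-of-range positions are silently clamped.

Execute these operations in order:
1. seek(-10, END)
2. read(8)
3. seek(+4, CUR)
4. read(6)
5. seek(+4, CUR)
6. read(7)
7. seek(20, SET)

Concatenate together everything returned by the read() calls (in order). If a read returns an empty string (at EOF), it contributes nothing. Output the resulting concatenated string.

After 1 (seek(-10, END)): offset=11
After 2 (read(8)): returned 'NW10ZPWM', offset=19
After 3 (seek(+4, CUR)): offset=21
After 4 (read(6)): returned '', offset=21
After 5 (seek(+4, CUR)): offset=21
After 6 (read(7)): returned '', offset=21
After 7 (seek(20, SET)): offset=20

Answer: NW10ZPWM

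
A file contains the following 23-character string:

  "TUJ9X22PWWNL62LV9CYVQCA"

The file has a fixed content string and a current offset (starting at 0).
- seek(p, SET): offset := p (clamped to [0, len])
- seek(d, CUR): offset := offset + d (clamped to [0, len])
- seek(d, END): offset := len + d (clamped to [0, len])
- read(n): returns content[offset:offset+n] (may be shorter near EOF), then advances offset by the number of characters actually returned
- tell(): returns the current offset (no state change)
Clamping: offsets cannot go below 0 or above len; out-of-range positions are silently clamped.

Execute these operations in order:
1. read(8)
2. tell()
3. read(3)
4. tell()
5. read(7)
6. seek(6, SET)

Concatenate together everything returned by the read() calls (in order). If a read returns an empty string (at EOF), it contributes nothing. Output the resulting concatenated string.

Answer: TUJ9X22PWWNL62LV9C

Derivation:
After 1 (read(8)): returned 'TUJ9X22P', offset=8
After 2 (tell()): offset=8
After 3 (read(3)): returned 'WWN', offset=11
After 4 (tell()): offset=11
After 5 (read(7)): returned 'L62LV9C', offset=18
After 6 (seek(6, SET)): offset=6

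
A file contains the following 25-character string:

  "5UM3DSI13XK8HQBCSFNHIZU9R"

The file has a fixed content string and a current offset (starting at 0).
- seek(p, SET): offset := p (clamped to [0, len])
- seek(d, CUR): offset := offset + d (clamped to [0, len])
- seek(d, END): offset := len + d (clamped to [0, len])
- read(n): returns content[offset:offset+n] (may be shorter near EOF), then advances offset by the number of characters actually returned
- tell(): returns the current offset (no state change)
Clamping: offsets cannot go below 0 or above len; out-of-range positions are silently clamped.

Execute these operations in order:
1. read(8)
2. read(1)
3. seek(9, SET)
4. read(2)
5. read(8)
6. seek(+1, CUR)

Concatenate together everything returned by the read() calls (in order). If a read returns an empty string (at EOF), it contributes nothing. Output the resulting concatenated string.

Answer: 5UM3DSI13XK8HQBCSFN

Derivation:
After 1 (read(8)): returned '5UM3DSI1', offset=8
After 2 (read(1)): returned '3', offset=9
After 3 (seek(9, SET)): offset=9
After 4 (read(2)): returned 'XK', offset=11
After 5 (read(8)): returned '8HQBCSFN', offset=19
After 6 (seek(+1, CUR)): offset=20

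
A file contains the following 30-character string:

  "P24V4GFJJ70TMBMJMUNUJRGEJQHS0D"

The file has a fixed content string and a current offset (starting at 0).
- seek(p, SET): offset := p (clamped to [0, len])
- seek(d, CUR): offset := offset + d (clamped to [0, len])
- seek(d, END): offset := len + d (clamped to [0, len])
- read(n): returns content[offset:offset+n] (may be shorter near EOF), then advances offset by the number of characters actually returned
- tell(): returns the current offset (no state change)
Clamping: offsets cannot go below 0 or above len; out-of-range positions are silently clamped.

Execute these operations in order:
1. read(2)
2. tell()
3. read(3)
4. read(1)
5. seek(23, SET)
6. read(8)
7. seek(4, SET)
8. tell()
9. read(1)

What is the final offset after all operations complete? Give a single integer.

Answer: 5

Derivation:
After 1 (read(2)): returned 'P2', offset=2
After 2 (tell()): offset=2
After 3 (read(3)): returned '4V4', offset=5
After 4 (read(1)): returned 'G', offset=6
After 5 (seek(23, SET)): offset=23
After 6 (read(8)): returned 'EJQHS0D', offset=30
After 7 (seek(4, SET)): offset=4
After 8 (tell()): offset=4
After 9 (read(1)): returned '4', offset=5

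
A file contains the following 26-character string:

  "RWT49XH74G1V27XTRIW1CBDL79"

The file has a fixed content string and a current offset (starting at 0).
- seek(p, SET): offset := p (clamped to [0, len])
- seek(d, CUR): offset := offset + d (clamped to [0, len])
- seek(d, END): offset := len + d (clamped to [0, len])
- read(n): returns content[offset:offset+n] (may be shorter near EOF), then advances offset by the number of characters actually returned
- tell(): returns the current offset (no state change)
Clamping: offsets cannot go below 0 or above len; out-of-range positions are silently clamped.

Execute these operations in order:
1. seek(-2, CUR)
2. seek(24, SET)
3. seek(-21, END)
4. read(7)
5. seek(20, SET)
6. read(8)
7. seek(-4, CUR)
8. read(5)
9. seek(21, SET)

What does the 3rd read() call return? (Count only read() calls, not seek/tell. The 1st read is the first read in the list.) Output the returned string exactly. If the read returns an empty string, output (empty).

After 1 (seek(-2, CUR)): offset=0
After 2 (seek(24, SET)): offset=24
After 3 (seek(-21, END)): offset=5
After 4 (read(7)): returned 'XH74G1V', offset=12
After 5 (seek(20, SET)): offset=20
After 6 (read(8)): returned 'CBDL79', offset=26
After 7 (seek(-4, CUR)): offset=22
After 8 (read(5)): returned 'DL79', offset=26
After 9 (seek(21, SET)): offset=21

Answer: DL79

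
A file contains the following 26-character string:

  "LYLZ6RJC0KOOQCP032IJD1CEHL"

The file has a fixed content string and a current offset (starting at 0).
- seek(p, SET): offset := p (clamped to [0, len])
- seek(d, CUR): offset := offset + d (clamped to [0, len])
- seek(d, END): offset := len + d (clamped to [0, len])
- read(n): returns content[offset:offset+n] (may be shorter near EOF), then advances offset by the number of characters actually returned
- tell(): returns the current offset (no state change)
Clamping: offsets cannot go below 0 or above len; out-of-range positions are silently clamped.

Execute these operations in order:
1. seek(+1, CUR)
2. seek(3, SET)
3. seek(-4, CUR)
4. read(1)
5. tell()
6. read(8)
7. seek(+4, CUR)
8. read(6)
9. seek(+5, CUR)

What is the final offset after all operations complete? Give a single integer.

After 1 (seek(+1, CUR)): offset=1
After 2 (seek(3, SET)): offset=3
After 3 (seek(-4, CUR)): offset=0
After 4 (read(1)): returned 'L', offset=1
After 5 (tell()): offset=1
After 6 (read(8)): returned 'YLZ6RJC0', offset=9
After 7 (seek(+4, CUR)): offset=13
After 8 (read(6)): returned 'CP032I', offset=19
After 9 (seek(+5, CUR)): offset=24

Answer: 24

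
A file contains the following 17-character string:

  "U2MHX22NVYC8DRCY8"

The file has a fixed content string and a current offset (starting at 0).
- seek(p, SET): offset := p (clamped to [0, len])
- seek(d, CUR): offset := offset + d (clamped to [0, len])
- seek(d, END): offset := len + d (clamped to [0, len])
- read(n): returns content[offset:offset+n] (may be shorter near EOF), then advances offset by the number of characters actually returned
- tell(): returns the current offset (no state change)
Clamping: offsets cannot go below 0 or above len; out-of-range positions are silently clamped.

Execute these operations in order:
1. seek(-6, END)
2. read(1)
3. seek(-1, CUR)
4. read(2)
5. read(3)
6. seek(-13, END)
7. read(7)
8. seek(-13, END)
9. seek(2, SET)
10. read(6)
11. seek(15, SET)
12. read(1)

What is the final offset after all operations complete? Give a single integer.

After 1 (seek(-6, END)): offset=11
After 2 (read(1)): returned '8', offset=12
After 3 (seek(-1, CUR)): offset=11
After 4 (read(2)): returned '8D', offset=13
After 5 (read(3)): returned 'RCY', offset=16
After 6 (seek(-13, END)): offset=4
After 7 (read(7)): returned 'X22NVYC', offset=11
After 8 (seek(-13, END)): offset=4
After 9 (seek(2, SET)): offset=2
After 10 (read(6)): returned 'MHX22N', offset=8
After 11 (seek(15, SET)): offset=15
After 12 (read(1)): returned 'Y', offset=16

Answer: 16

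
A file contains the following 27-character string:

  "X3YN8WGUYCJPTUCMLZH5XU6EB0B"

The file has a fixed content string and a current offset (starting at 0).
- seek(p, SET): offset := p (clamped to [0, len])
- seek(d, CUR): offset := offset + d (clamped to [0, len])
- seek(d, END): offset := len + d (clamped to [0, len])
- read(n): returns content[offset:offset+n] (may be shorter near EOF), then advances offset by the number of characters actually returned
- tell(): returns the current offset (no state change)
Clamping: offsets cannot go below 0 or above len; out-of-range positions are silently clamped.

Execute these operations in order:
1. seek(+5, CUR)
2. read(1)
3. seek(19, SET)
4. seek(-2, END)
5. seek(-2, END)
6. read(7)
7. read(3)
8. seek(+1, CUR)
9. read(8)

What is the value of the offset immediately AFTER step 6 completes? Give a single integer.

Answer: 27

Derivation:
After 1 (seek(+5, CUR)): offset=5
After 2 (read(1)): returned 'W', offset=6
After 3 (seek(19, SET)): offset=19
After 4 (seek(-2, END)): offset=25
After 5 (seek(-2, END)): offset=25
After 6 (read(7)): returned '0B', offset=27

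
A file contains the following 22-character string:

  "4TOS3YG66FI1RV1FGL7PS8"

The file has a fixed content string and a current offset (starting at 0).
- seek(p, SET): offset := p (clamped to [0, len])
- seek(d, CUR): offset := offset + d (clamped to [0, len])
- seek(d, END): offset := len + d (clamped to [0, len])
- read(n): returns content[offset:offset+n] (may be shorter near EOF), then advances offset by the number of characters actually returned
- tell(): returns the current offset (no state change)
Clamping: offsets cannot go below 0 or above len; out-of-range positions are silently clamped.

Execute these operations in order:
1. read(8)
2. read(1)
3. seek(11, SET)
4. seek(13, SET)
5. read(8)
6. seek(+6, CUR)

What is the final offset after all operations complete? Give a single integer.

Answer: 22

Derivation:
After 1 (read(8)): returned '4TOS3YG6', offset=8
After 2 (read(1)): returned '6', offset=9
After 3 (seek(11, SET)): offset=11
After 4 (seek(13, SET)): offset=13
After 5 (read(8)): returned 'V1FGL7PS', offset=21
After 6 (seek(+6, CUR)): offset=22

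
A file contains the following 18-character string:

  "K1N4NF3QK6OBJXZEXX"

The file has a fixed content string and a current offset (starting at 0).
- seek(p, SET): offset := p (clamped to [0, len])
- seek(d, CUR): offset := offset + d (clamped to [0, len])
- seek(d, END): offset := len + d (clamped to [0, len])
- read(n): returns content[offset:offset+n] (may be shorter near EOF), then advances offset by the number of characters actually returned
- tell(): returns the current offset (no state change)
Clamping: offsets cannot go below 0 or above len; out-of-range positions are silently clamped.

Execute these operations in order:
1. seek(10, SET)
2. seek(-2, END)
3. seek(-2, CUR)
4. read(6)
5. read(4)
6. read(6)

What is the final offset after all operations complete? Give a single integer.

Answer: 18

Derivation:
After 1 (seek(10, SET)): offset=10
After 2 (seek(-2, END)): offset=16
After 3 (seek(-2, CUR)): offset=14
After 4 (read(6)): returned 'ZEXX', offset=18
After 5 (read(4)): returned '', offset=18
After 6 (read(6)): returned '', offset=18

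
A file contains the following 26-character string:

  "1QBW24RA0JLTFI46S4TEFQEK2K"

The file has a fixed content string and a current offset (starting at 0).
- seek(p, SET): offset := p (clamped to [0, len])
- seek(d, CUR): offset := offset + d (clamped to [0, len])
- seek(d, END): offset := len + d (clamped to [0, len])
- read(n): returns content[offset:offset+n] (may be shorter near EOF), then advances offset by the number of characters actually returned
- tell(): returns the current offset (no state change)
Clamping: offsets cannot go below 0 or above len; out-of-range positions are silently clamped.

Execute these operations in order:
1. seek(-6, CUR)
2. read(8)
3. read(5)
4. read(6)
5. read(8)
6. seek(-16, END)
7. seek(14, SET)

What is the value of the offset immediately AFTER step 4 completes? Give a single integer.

After 1 (seek(-6, CUR)): offset=0
After 2 (read(8)): returned '1QBW24RA', offset=8
After 3 (read(5)): returned '0JLTF', offset=13
After 4 (read(6)): returned 'I46S4T', offset=19

Answer: 19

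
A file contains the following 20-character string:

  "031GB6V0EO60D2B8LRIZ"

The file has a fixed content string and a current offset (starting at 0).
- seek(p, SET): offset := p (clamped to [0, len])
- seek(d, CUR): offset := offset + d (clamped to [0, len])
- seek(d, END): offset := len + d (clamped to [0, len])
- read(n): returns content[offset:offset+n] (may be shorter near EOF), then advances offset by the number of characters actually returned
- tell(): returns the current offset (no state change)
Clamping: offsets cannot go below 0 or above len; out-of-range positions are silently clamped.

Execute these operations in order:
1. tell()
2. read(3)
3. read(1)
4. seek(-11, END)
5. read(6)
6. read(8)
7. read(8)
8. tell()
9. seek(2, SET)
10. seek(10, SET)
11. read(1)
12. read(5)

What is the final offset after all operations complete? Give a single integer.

Answer: 16

Derivation:
After 1 (tell()): offset=0
After 2 (read(3)): returned '031', offset=3
After 3 (read(1)): returned 'G', offset=4
After 4 (seek(-11, END)): offset=9
After 5 (read(6)): returned 'O60D2B', offset=15
After 6 (read(8)): returned '8LRIZ', offset=20
After 7 (read(8)): returned '', offset=20
After 8 (tell()): offset=20
After 9 (seek(2, SET)): offset=2
After 10 (seek(10, SET)): offset=10
After 11 (read(1)): returned '6', offset=11
After 12 (read(5)): returned '0D2B8', offset=16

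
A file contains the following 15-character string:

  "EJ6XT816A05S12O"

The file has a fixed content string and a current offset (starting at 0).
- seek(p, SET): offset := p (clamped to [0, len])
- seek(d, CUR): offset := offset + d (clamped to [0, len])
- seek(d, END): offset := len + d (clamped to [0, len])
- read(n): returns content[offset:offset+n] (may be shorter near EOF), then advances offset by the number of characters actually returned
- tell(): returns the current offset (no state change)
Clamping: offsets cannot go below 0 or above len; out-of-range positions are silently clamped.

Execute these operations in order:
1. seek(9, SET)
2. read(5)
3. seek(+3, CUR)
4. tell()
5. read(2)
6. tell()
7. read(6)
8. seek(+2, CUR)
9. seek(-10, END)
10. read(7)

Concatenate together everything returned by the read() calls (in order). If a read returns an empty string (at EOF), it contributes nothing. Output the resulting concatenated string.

Answer: 05S12816A05S

Derivation:
After 1 (seek(9, SET)): offset=9
After 2 (read(5)): returned '05S12', offset=14
After 3 (seek(+3, CUR)): offset=15
After 4 (tell()): offset=15
After 5 (read(2)): returned '', offset=15
After 6 (tell()): offset=15
After 7 (read(6)): returned '', offset=15
After 8 (seek(+2, CUR)): offset=15
After 9 (seek(-10, END)): offset=5
After 10 (read(7)): returned '816A05S', offset=12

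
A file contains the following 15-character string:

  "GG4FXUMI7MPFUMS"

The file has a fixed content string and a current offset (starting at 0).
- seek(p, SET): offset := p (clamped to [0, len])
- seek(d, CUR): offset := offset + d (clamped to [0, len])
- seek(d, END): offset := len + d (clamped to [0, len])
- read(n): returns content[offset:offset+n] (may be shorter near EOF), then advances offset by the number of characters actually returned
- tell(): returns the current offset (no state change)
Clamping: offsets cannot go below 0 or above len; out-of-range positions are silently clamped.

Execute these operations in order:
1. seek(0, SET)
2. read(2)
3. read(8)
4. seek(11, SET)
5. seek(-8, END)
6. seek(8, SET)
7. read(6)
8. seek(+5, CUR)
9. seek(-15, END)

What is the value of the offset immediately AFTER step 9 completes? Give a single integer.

After 1 (seek(0, SET)): offset=0
After 2 (read(2)): returned 'GG', offset=2
After 3 (read(8)): returned '4FXUMI7M', offset=10
After 4 (seek(11, SET)): offset=11
After 5 (seek(-8, END)): offset=7
After 6 (seek(8, SET)): offset=8
After 7 (read(6)): returned '7MPFUM', offset=14
After 8 (seek(+5, CUR)): offset=15
After 9 (seek(-15, END)): offset=0

Answer: 0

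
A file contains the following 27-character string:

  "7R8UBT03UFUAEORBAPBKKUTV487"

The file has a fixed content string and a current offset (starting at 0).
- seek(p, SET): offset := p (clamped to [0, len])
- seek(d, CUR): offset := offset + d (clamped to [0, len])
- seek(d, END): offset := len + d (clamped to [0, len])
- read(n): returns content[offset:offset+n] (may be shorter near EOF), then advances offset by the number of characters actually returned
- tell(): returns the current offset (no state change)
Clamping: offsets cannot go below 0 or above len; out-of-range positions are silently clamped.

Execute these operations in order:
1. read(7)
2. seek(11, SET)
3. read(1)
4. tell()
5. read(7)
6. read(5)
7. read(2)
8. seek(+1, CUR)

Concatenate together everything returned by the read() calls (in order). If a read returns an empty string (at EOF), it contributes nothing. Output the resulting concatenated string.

After 1 (read(7)): returned '7R8UBT0', offset=7
After 2 (seek(11, SET)): offset=11
After 3 (read(1)): returned 'A', offset=12
After 4 (tell()): offset=12
After 5 (read(7)): returned 'EORBAPB', offset=19
After 6 (read(5)): returned 'KKUTV', offset=24
After 7 (read(2)): returned '48', offset=26
After 8 (seek(+1, CUR)): offset=27

Answer: 7R8UBT0AEORBAPBKKUTV48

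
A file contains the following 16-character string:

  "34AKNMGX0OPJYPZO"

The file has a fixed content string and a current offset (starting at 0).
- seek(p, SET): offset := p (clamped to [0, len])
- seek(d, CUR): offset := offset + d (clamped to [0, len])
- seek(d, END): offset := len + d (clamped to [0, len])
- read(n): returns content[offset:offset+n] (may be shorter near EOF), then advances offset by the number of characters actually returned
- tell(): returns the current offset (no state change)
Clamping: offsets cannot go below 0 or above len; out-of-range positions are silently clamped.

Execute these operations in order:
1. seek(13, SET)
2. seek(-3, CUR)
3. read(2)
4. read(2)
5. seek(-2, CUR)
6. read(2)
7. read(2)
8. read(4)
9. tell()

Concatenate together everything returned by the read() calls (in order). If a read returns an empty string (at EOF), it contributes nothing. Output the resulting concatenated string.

Answer: PJYPYPZO

Derivation:
After 1 (seek(13, SET)): offset=13
After 2 (seek(-3, CUR)): offset=10
After 3 (read(2)): returned 'PJ', offset=12
After 4 (read(2)): returned 'YP', offset=14
After 5 (seek(-2, CUR)): offset=12
After 6 (read(2)): returned 'YP', offset=14
After 7 (read(2)): returned 'ZO', offset=16
After 8 (read(4)): returned '', offset=16
After 9 (tell()): offset=16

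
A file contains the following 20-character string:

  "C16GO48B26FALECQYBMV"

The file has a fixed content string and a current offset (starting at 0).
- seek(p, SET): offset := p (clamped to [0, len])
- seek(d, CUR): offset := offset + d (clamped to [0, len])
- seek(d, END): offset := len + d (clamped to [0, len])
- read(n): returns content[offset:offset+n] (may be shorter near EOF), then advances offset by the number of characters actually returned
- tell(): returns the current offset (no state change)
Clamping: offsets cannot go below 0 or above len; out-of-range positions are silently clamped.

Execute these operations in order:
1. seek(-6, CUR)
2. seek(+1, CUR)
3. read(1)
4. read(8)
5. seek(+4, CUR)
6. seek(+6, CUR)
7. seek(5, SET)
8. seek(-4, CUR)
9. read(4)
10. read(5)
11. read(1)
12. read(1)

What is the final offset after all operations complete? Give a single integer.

Answer: 12

Derivation:
After 1 (seek(-6, CUR)): offset=0
After 2 (seek(+1, CUR)): offset=1
After 3 (read(1)): returned '1', offset=2
After 4 (read(8)): returned '6GO48B26', offset=10
After 5 (seek(+4, CUR)): offset=14
After 6 (seek(+6, CUR)): offset=20
After 7 (seek(5, SET)): offset=5
After 8 (seek(-4, CUR)): offset=1
After 9 (read(4)): returned '16GO', offset=5
After 10 (read(5)): returned '48B26', offset=10
After 11 (read(1)): returned 'F', offset=11
After 12 (read(1)): returned 'A', offset=12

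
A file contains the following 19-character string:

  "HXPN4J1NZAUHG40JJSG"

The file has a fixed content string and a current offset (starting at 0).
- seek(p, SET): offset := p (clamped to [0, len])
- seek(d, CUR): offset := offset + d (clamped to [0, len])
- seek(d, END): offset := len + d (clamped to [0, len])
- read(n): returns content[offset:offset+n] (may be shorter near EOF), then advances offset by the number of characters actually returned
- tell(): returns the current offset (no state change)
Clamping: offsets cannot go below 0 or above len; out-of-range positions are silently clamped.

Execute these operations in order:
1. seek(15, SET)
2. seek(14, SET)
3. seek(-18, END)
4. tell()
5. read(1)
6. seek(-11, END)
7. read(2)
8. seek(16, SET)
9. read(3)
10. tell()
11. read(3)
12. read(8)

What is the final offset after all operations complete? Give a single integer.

After 1 (seek(15, SET)): offset=15
After 2 (seek(14, SET)): offset=14
After 3 (seek(-18, END)): offset=1
After 4 (tell()): offset=1
After 5 (read(1)): returned 'X', offset=2
After 6 (seek(-11, END)): offset=8
After 7 (read(2)): returned 'ZA', offset=10
After 8 (seek(16, SET)): offset=16
After 9 (read(3)): returned 'JSG', offset=19
After 10 (tell()): offset=19
After 11 (read(3)): returned '', offset=19
After 12 (read(8)): returned '', offset=19

Answer: 19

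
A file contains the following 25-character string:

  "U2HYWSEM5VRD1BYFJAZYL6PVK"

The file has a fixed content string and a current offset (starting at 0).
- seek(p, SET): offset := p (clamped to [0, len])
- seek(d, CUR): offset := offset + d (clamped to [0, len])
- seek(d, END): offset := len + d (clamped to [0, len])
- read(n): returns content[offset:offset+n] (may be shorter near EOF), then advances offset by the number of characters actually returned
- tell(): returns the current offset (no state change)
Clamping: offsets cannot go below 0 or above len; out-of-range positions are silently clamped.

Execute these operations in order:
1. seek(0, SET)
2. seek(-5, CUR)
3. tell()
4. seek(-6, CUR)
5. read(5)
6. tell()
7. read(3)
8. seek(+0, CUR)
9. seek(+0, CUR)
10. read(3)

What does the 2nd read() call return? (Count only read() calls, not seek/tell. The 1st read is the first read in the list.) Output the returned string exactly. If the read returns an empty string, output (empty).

After 1 (seek(0, SET)): offset=0
After 2 (seek(-5, CUR)): offset=0
After 3 (tell()): offset=0
After 4 (seek(-6, CUR)): offset=0
After 5 (read(5)): returned 'U2HYW', offset=5
After 6 (tell()): offset=5
After 7 (read(3)): returned 'SEM', offset=8
After 8 (seek(+0, CUR)): offset=8
After 9 (seek(+0, CUR)): offset=8
After 10 (read(3)): returned '5VR', offset=11

Answer: SEM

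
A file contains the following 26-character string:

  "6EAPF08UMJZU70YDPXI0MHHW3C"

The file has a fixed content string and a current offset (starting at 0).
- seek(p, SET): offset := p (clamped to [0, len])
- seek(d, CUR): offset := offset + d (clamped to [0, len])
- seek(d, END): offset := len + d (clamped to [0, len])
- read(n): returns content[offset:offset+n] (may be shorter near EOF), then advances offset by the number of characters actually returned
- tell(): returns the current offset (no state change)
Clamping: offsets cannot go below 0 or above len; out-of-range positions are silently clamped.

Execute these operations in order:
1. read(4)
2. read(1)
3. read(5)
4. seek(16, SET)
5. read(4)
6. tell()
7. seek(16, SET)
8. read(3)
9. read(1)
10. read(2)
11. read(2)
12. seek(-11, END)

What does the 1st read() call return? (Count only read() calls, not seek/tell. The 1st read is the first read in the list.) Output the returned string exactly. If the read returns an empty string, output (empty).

After 1 (read(4)): returned '6EAP', offset=4
After 2 (read(1)): returned 'F', offset=5
After 3 (read(5)): returned '08UMJ', offset=10
After 4 (seek(16, SET)): offset=16
After 5 (read(4)): returned 'PXI0', offset=20
After 6 (tell()): offset=20
After 7 (seek(16, SET)): offset=16
After 8 (read(3)): returned 'PXI', offset=19
After 9 (read(1)): returned '0', offset=20
After 10 (read(2)): returned 'MH', offset=22
After 11 (read(2)): returned 'HW', offset=24
After 12 (seek(-11, END)): offset=15

Answer: 6EAP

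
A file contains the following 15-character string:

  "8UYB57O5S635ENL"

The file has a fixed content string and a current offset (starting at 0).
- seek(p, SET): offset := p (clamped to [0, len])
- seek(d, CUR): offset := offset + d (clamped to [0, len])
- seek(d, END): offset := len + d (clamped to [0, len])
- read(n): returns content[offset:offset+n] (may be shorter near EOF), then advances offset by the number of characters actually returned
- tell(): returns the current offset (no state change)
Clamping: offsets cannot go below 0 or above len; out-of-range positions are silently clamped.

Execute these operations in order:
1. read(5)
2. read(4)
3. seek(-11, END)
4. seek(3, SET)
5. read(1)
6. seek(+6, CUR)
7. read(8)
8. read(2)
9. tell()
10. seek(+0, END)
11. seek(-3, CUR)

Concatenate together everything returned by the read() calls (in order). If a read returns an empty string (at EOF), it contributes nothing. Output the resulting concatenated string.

After 1 (read(5)): returned '8UYB5', offset=5
After 2 (read(4)): returned '7O5S', offset=9
After 3 (seek(-11, END)): offset=4
After 4 (seek(3, SET)): offset=3
After 5 (read(1)): returned 'B', offset=4
After 6 (seek(+6, CUR)): offset=10
After 7 (read(8)): returned '35ENL', offset=15
After 8 (read(2)): returned '', offset=15
After 9 (tell()): offset=15
After 10 (seek(+0, END)): offset=15
After 11 (seek(-3, CUR)): offset=12

Answer: 8UYB57O5SB35ENL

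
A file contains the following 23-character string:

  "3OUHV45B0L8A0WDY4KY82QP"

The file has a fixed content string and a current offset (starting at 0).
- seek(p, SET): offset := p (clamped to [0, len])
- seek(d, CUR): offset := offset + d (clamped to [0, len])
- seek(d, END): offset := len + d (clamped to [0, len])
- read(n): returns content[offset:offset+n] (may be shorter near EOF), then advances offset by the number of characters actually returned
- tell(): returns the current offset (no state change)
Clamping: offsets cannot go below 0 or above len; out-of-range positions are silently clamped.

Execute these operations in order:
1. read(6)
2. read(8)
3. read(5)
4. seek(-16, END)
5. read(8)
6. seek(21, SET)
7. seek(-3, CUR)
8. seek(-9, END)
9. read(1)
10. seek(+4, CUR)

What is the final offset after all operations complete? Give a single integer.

Answer: 19

Derivation:
After 1 (read(6)): returned '3OUHV4', offset=6
After 2 (read(8)): returned '5B0L8A0W', offset=14
After 3 (read(5)): returned 'DY4KY', offset=19
After 4 (seek(-16, END)): offset=7
After 5 (read(8)): returned 'B0L8A0WD', offset=15
After 6 (seek(21, SET)): offset=21
After 7 (seek(-3, CUR)): offset=18
After 8 (seek(-9, END)): offset=14
After 9 (read(1)): returned 'D', offset=15
After 10 (seek(+4, CUR)): offset=19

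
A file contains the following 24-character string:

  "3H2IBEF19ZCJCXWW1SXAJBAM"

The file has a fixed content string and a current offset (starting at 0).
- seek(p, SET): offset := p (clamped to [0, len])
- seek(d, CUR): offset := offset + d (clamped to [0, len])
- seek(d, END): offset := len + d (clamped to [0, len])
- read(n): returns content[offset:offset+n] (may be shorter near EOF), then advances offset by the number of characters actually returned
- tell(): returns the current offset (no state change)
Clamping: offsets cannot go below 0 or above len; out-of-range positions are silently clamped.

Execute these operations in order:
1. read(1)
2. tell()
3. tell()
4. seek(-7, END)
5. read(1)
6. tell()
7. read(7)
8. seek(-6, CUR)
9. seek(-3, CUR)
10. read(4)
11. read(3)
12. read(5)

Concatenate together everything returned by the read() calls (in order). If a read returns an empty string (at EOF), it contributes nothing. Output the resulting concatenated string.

Answer: 3SXAJBAMW1SXAJBAM

Derivation:
After 1 (read(1)): returned '3', offset=1
After 2 (tell()): offset=1
After 3 (tell()): offset=1
After 4 (seek(-7, END)): offset=17
After 5 (read(1)): returned 'S', offset=18
After 6 (tell()): offset=18
After 7 (read(7)): returned 'XAJBAM', offset=24
After 8 (seek(-6, CUR)): offset=18
After 9 (seek(-3, CUR)): offset=15
After 10 (read(4)): returned 'W1SX', offset=19
After 11 (read(3)): returned 'AJB', offset=22
After 12 (read(5)): returned 'AM', offset=24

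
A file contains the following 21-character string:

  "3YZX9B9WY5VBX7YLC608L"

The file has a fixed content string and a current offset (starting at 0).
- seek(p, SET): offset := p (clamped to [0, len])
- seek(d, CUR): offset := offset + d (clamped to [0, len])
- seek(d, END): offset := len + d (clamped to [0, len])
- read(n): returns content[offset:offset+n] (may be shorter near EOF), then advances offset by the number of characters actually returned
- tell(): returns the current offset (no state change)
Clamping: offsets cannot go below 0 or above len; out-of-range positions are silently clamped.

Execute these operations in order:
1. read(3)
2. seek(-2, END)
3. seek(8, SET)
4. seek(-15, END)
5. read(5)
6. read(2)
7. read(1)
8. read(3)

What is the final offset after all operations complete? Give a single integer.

After 1 (read(3)): returned '3YZ', offset=3
After 2 (seek(-2, END)): offset=19
After 3 (seek(8, SET)): offset=8
After 4 (seek(-15, END)): offset=6
After 5 (read(5)): returned '9WY5V', offset=11
After 6 (read(2)): returned 'BX', offset=13
After 7 (read(1)): returned '7', offset=14
After 8 (read(3)): returned 'YLC', offset=17

Answer: 17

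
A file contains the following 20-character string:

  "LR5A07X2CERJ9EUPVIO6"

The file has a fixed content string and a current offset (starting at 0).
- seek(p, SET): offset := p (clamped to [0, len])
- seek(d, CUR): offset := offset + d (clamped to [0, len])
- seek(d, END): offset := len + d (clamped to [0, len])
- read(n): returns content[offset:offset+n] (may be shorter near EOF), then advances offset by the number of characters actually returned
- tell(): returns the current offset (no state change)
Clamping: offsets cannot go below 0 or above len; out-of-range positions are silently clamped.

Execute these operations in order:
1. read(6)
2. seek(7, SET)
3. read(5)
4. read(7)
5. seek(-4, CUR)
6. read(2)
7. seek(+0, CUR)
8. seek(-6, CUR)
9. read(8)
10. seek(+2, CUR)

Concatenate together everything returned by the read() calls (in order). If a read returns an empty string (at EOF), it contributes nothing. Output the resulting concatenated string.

After 1 (read(6)): returned 'LR5A07', offset=6
After 2 (seek(7, SET)): offset=7
After 3 (read(5)): returned '2CERJ', offset=12
After 4 (read(7)): returned '9EUPVIO', offset=19
After 5 (seek(-4, CUR)): offset=15
After 6 (read(2)): returned 'PV', offset=17
After 7 (seek(+0, CUR)): offset=17
After 8 (seek(-6, CUR)): offset=11
After 9 (read(8)): returned 'J9EUPVIO', offset=19
After 10 (seek(+2, CUR)): offset=20

Answer: LR5A072CERJ9EUPVIOPVJ9EUPVIO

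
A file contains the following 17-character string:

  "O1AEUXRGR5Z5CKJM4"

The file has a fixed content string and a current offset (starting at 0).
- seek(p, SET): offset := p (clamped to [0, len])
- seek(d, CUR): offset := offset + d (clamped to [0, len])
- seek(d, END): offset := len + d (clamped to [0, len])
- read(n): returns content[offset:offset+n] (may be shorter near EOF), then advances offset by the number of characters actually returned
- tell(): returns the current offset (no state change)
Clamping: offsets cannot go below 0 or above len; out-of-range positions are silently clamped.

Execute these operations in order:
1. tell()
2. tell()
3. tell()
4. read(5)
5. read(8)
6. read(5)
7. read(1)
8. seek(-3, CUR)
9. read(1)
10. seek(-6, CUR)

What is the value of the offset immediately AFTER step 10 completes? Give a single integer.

After 1 (tell()): offset=0
After 2 (tell()): offset=0
After 3 (tell()): offset=0
After 4 (read(5)): returned 'O1AEU', offset=5
After 5 (read(8)): returned 'XRGR5Z5C', offset=13
After 6 (read(5)): returned 'KJM4', offset=17
After 7 (read(1)): returned '', offset=17
After 8 (seek(-3, CUR)): offset=14
After 9 (read(1)): returned 'J', offset=15
After 10 (seek(-6, CUR)): offset=9

Answer: 9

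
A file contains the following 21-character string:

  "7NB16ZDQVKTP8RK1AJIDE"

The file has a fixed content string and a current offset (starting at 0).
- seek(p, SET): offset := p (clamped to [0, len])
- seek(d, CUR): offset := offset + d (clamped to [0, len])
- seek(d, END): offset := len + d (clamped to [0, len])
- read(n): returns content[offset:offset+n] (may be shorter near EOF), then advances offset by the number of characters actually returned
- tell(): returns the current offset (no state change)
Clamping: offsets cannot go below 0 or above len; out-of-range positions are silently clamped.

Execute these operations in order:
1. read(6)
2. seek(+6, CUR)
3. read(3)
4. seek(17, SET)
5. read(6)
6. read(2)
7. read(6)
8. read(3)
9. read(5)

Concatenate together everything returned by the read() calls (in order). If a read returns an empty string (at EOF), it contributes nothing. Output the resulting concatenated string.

Answer: 7NB16Z8RKJIDE

Derivation:
After 1 (read(6)): returned '7NB16Z', offset=6
After 2 (seek(+6, CUR)): offset=12
After 3 (read(3)): returned '8RK', offset=15
After 4 (seek(17, SET)): offset=17
After 5 (read(6)): returned 'JIDE', offset=21
After 6 (read(2)): returned '', offset=21
After 7 (read(6)): returned '', offset=21
After 8 (read(3)): returned '', offset=21
After 9 (read(5)): returned '', offset=21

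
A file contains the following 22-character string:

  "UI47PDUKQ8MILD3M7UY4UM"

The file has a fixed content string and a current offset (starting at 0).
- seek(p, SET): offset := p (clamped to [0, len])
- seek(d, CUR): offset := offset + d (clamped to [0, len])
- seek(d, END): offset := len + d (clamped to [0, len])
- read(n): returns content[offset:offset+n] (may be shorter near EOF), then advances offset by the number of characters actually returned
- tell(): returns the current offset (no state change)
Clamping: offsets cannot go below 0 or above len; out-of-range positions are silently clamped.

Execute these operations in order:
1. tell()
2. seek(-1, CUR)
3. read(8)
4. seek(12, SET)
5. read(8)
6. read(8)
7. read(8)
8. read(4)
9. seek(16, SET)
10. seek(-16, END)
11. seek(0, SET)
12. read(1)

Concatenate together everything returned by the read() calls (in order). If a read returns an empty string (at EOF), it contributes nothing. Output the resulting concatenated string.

After 1 (tell()): offset=0
After 2 (seek(-1, CUR)): offset=0
After 3 (read(8)): returned 'UI47PDUK', offset=8
After 4 (seek(12, SET)): offset=12
After 5 (read(8)): returned 'LD3M7UY4', offset=20
After 6 (read(8)): returned 'UM', offset=22
After 7 (read(8)): returned '', offset=22
After 8 (read(4)): returned '', offset=22
After 9 (seek(16, SET)): offset=16
After 10 (seek(-16, END)): offset=6
After 11 (seek(0, SET)): offset=0
After 12 (read(1)): returned 'U', offset=1

Answer: UI47PDUKLD3M7UY4UMU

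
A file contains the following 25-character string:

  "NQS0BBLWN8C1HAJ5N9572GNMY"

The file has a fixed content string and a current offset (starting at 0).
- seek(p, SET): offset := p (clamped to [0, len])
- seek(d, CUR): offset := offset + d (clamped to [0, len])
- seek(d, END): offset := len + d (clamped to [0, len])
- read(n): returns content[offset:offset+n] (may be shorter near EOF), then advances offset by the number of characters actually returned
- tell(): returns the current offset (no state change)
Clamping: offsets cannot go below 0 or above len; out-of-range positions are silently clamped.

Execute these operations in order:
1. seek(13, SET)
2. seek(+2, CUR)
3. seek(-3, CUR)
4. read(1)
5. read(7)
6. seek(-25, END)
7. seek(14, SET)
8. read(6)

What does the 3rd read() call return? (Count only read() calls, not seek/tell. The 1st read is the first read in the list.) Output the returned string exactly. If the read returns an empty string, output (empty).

Answer: J5N957

Derivation:
After 1 (seek(13, SET)): offset=13
After 2 (seek(+2, CUR)): offset=15
After 3 (seek(-3, CUR)): offset=12
After 4 (read(1)): returned 'H', offset=13
After 5 (read(7)): returned 'AJ5N957', offset=20
After 6 (seek(-25, END)): offset=0
After 7 (seek(14, SET)): offset=14
After 8 (read(6)): returned 'J5N957', offset=20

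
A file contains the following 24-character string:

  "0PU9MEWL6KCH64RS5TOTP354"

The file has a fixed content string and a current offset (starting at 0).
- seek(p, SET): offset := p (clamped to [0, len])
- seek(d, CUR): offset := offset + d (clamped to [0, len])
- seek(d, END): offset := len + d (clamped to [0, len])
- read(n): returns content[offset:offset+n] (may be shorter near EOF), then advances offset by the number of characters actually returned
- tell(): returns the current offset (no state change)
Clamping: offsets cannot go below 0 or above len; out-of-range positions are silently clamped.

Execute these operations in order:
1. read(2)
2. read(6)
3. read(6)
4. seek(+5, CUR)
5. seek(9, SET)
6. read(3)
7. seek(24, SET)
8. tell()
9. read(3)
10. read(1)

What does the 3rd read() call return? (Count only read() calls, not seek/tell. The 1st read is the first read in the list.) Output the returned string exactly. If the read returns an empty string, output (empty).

Answer: 6KCH64

Derivation:
After 1 (read(2)): returned '0P', offset=2
After 2 (read(6)): returned 'U9MEWL', offset=8
After 3 (read(6)): returned '6KCH64', offset=14
After 4 (seek(+5, CUR)): offset=19
After 5 (seek(9, SET)): offset=9
After 6 (read(3)): returned 'KCH', offset=12
After 7 (seek(24, SET)): offset=24
After 8 (tell()): offset=24
After 9 (read(3)): returned '', offset=24
After 10 (read(1)): returned '', offset=24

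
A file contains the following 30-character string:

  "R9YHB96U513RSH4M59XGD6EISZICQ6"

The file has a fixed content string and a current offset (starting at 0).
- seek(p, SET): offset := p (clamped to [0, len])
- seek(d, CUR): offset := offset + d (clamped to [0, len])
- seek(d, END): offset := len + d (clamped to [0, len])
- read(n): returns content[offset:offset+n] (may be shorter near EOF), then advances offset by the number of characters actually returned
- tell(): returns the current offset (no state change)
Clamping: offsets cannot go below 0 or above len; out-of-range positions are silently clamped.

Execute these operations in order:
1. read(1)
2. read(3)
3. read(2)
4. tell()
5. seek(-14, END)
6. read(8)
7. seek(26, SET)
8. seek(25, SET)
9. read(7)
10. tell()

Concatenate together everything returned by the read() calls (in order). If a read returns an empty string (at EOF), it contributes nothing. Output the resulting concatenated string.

After 1 (read(1)): returned 'R', offset=1
After 2 (read(3)): returned '9YH', offset=4
After 3 (read(2)): returned 'B9', offset=6
After 4 (tell()): offset=6
After 5 (seek(-14, END)): offset=16
After 6 (read(8)): returned '59XGD6EI', offset=24
After 7 (seek(26, SET)): offset=26
After 8 (seek(25, SET)): offset=25
After 9 (read(7)): returned 'ZICQ6', offset=30
After 10 (tell()): offset=30

Answer: R9YHB959XGD6EIZICQ6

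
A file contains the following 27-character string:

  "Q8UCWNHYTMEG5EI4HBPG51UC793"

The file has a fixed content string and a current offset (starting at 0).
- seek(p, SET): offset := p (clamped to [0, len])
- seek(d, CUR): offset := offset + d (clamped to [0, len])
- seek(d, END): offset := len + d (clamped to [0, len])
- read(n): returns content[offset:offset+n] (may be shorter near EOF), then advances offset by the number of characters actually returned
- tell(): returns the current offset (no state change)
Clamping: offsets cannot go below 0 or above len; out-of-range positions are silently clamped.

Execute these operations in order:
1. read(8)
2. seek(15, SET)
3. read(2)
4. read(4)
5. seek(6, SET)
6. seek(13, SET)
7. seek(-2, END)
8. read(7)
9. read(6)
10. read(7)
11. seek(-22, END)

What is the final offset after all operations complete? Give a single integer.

Answer: 5

Derivation:
After 1 (read(8)): returned 'Q8UCWNHY', offset=8
After 2 (seek(15, SET)): offset=15
After 3 (read(2)): returned '4H', offset=17
After 4 (read(4)): returned 'BPG5', offset=21
After 5 (seek(6, SET)): offset=6
After 6 (seek(13, SET)): offset=13
After 7 (seek(-2, END)): offset=25
After 8 (read(7)): returned '93', offset=27
After 9 (read(6)): returned '', offset=27
After 10 (read(7)): returned '', offset=27
After 11 (seek(-22, END)): offset=5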